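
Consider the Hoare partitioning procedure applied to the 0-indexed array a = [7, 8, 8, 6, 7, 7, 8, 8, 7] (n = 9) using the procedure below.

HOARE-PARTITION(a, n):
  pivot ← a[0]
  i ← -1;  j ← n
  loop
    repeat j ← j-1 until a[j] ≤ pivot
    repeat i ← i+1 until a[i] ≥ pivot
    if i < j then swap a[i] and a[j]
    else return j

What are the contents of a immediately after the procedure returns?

[7, 7, 7, 6, 8, 8, 8, 8, 7]

pivot=7
j stops at 8 (7), i stops at 0 (7); swap ⇒ [7, 8, 8, 6, 7, 7, 8, 8, 7]
j stops at 5 (7), i stops at 1 (8); swap ⇒ [7, 7, 8, 6, 7, 8, 8, 8, 7]
j stops at 4 (7), i stops at 2 (8); swap ⇒ [7, 7, 7, 6, 8, 8, 8, 8, 7]
j stops at 3, i stops at 4; i≥j ⇒ return 3. a=[7, 7, 7, 6, 8, 8, 8, 8, 7]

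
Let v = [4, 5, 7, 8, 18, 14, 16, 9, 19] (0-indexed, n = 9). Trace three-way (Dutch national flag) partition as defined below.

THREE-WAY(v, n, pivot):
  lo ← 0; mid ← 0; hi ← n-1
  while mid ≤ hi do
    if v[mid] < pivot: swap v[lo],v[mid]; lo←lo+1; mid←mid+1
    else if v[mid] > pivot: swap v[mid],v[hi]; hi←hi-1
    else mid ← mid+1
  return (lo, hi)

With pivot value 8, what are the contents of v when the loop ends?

pivot = 8; lo=0, mid=0, hi=8
v[mid]=4<8: swap v[0],v[0]; lo=1,mid=1 → [4, 5, 7, 8, 18, 14, 16, 9, 19]
v[mid]=5<8: swap v[1],v[1]; lo=2,mid=2 → [4, 5, 7, 8, 18, 14, 16, 9, 19]
v[mid]=7<8: swap v[2],v[2]; lo=3,mid=3 → [4, 5, 7, 8, 18, 14, 16, 9, 19]
v[mid]=8=8: mid=4
v[mid]=18>8: swap v[4],v[8]; hi=7 → [4, 5, 7, 8, 19, 14, 16, 9, 18]
v[mid]=19>8: swap v[4],v[7]; hi=6 → [4, 5, 7, 8, 9, 14, 16, 19, 18]
v[mid]=9>8: swap v[4],v[6]; hi=5 → [4, 5, 7, 8, 16, 14, 9, 19, 18]
v[mid]=16>8: swap v[4],v[5]; hi=4 → [4, 5, 7, 8, 14, 16, 9, 19, 18]
v[mid]=14>8: swap v[4],v[4]; hi=3 → [4, 5, 7, 8, 14, 16, 9, 19, 18]
end: lo=3, hi=3; v = [4, 5, 7, 8, 14, 16, 9, 19, 18]

[4, 5, 7, 8, 14, 16, 9, 19, 18]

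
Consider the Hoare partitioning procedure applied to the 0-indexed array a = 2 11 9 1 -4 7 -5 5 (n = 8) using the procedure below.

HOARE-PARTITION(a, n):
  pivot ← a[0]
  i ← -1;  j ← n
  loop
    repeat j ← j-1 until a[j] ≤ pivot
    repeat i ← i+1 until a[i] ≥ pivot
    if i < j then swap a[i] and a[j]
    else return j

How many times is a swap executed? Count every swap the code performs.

3

pivot = a[0] = 2; i = -1, j = 8
j→6 (a[6]=-5≤2), i→0 (a[0]=2≥2); i<j, swap → -5 11 9 1 -4 7 2 5
j→4 (a[4]=-4≤2), i→1 (a[1]=11≥2); i<j, swap → -5 -4 9 1 11 7 2 5
j→3 (a[3]=1≤2), i→2 (a[2]=9≥2); i<j, swap → -5 -4 1 9 11 7 2 5
j→2, i→3; i≥j, return j=2. a = -5 -4 1 9 11 7 2 5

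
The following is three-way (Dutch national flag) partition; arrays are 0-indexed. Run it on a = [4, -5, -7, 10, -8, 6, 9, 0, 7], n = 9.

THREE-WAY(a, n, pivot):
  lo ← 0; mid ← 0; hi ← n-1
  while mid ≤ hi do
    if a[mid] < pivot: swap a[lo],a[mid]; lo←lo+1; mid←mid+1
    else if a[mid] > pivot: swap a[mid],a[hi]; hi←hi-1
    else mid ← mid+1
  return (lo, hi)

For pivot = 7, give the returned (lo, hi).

(6, 6)

pivot = 7; lo=0, mid=0, hi=8
a[mid]=4<7: swap a[0],a[0]; lo=1,mid=1 → [4, -5, -7, 10, -8, 6, 9, 0, 7]
a[mid]=-5<7: swap a[1],a[1]; lo=2,mid=2 → [4, -5, -7, 10, -8, 6, 9, 0, 7]
a[mid]=-7<7: swap a[2],a[2]; lo=3,mid=3 → [4, -5, -7, 10, -8, 6, 9, 0, 7]
a[mid]=10>7: swap a[3],a[8]; hi=7 → [4, -5, -7, 7, -8, 6, 9, 0, 10]
a[mid]=7=7: mid=4
a[mid]=-8<7: swap a[3],a[4]; lo=4,mid=5 → [4, -5, -7, -8, 7, 6, 9, 0, 10]
a[mid]=6<7: swap a[4],a[5]; lo=5,mid=6 → [4, -5, -7, -8, 6, 7, 9, 0, 10]
a[mid]=9>7: swap a[6],a[7]; hi=6 → [4, -5, -7, -8, 6, 7, 0, 9, 10]
a[mid]=0<7: swap a[5],a[6]; lo=6,mid=7 → [4, -5, -7, -8, 6, 0, 7, 9, 10]
end: lo=6, hi=6; a = [4, -5, -7, -8, 6, 0, 7, 9, 10]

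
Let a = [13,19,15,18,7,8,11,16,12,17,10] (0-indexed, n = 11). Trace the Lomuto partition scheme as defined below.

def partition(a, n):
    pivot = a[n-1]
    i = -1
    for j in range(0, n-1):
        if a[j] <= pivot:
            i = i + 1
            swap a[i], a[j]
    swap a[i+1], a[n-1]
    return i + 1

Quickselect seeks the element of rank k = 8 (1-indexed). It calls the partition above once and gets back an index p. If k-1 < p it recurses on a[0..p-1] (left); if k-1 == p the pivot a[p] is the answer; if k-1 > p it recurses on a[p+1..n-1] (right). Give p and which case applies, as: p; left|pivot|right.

2; right

pivot=10, i=-1
j=0: 13>10, skip
j=1: 19>10, skip
j=2: 15>10, skip
j=3: 18>10, skip
j=4: 7≤10, i=0, swap(0,4) ⇒ [7,19,15,18,13,8,11,16,12,17,10]
j=5: 8≤10, i=1, swap(1,5) ⇒ [7,8,15,18,13,19,11,16,12,17,10]
j=6: 11>10, skip
j=7: 16>10, skip
j=8: 12>10, skip
j=9: 17>10, skip
swap(2,10) ⇒ [7,8,10,18,13,19,11,16,12,17,15]; return 2
p = 2; k-1 = 7 > 2 ⇒ right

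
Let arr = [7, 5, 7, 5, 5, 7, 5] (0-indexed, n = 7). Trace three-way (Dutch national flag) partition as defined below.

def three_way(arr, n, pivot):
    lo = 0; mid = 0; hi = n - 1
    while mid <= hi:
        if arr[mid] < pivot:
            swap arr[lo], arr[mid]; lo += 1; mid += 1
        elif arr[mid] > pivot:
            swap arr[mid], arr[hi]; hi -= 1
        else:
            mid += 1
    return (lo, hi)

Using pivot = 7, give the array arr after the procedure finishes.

[5, 5, 5, 5, 7, 7, 7]

pivot = 7; lo=0, mid=0, hi=6
arr[mid]=7=7: mid=1
arr[mid]=5<7: swap arr[0],arr[1]; lo=1,mid=2 → [5, 7, 7, 5, 5, 7, 5]
arr[mid]=7=7: mid=3
arr[mid]=5<7: swap arr[1],arr[3]; lo=2,mid=4 → [5, 5, 7, 7, 5, 7, 5]
arr[mid]=5<7: swap arr[2],arr[4]; lo=3,mid=5 → [5, 5, 5, 7, 7, 7, 5]
arr[mid]=7=7: mid=6
arr[mid]=5<7: swap arr[3],arr[6]; lo=4,mid=7 → [5, 5, 5, 5, 7, 7, 7]
end: lo=4, hi=6; arr = [5, 5, 5, 5, 7, 7, 7]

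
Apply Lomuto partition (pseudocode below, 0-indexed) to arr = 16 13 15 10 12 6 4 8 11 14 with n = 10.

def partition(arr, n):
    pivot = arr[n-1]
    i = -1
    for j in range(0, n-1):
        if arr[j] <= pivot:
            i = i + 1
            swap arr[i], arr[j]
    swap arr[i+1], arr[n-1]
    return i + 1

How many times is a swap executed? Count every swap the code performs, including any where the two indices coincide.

pivot = arr[9] = 14; i = -1
j=0: arr[0]=16 > 14 → no swap
j=1: arr[1]=13 ≤ 14 → i=0, swap arr[0],arr[1] → 13 16 15 10 12 6 4 8 11 14
j=2: arr[2]=15 > 14 → no swap
j=3: arr[3]=10 ≤ 14 → i=1, swap arr[1],arr[3] → 13 10 15 16 12 6 4 8 11 14
j=4: arr[4]=12 ≤ 14 → i=2, swap arr[2],arr[4] → 13 10 12 16 15 6 4 8 11 14
j=5: arr[5]=6 ≤ 14 → i=3, swap arr[3],arr[5] → 13 10 12 6 15 16 4 8 11 14
j=6: arr[6]=4 ≤ 14 → i=4, swap arr[4],arr[6] → 13 10 12 6 4 16 15 8 11 14
j=7: arr[7]=8 ≤ 14 → i=5, swap arr[5],arr[7] → 13 10 12 6 4 8 15 16 11 14
j=8: arr[8]=11 ≤ 14 → i=6, swap arr[6],arr[8] → 13 10 12 6 4 8 11 16 15 14
final swap arr[7],arr[9] → 13 10 12 6 4 8 11 14 15 16; return 7

8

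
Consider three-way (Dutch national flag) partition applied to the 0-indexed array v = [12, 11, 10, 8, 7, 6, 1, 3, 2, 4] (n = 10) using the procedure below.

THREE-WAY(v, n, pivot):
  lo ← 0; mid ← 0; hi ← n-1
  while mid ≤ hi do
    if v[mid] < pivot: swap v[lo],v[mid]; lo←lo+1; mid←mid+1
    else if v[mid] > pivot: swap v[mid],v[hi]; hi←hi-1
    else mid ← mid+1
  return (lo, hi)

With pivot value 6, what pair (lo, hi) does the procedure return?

lo=0 mid=0 hi=9
12>6: swap(0,9), hi=8 ⇒ [4, 11, 10, 8, 7, 6, 1, 3, 2, 12]
4<6: swap(0,0), lo=1 mid=1 ⇒ [4, 11, 10, 8, 7, 6, 1, 3, 2, 12]
11>6: swap(1,8), hi=7 ⇒ [4, 2, 10, 8, 7, 6, 1, 3, 11, 12]
2<6: swap(1,1), lo=2 mid=2 ⇒ [4, 2, 10, 8, 7, 6, 1, 3, 11, 12]
10>6: swap(2,7), hi=6 ⇒ [4, 2, 3, 8, 7, 6, 1, 10, 11, 12]
3<6: swap(2,2), lo=3 mid=3 ⇒ [4, 2, 3, 8, 7, 6, 1, 10, 11, 12]
8>6: swap(3,6), hi=5 ⇒ [4, 2, 3, 1, 7, 6, 8, 10, 11, 12]
1<6: swap(3,3), lo=4 mid=4 ⇒ [4, 2, 3, 1, 7, 6, 8, 10, 11, 12]
7>6: swap(4,5), hi=4 ⇒ [4, 2, 3, 1, 6, 7, 8, 10, 11, 12]
6=6: mid=5
done. lo=4 hi=4; v=[4, 2, 3, 1, 6, 7, 8, 10, 11, 12]

(4, 4)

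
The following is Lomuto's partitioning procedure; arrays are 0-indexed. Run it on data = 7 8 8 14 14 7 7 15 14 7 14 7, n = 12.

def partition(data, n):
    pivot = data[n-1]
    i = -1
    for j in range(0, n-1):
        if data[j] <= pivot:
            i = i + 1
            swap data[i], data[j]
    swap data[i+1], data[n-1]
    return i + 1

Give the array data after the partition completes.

7 7 7 7 7 8 8 15 14 14 14 14

pivot = data[11] = 7; i = -1
j=0: data[0]=7 ≤ 7 → i=0, swap data[0],data[0] (no change) → 7 8 8 14 14 7 7 15 14 7 14 7
j=1: data[1]=8 > 7 → no swap
j=2: data[2]=8 > 7 → no swap
j=3: data[3]=14 > 7 → no swap
j=4: data[4]=14 > 7 → no swap
j=5: data[5]=7 ≤ 7 → i=1, swap data[1],data[5] → 7 7 8 14 14 8 7 15 14 7 14 7
j=6: data[6]=7 ≤ 7 → i=2, swap data[2],data[6] → 7 7 7 14 14 8 8 15 14 7 14 7
j=7: data[7]=15 > 7 → no swap
j=8: data[8]=14 > 7 → no swap
j=9: data[9]=7 ≤ 7 → i=3, swap data[3],data[9] → 7 7 7 7 14 8 8 15 14 14 14 7
j=10: data[10]=14 > 7 → no swap
final swap data[4],data[11] → 7 7 7 7 7 8 8 15 14 14 14 14; return 4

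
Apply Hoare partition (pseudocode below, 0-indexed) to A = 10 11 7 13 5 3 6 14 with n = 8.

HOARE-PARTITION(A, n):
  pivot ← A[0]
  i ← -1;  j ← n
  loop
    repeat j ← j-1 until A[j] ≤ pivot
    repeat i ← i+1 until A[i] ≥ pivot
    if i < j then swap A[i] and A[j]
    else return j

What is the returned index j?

pivot=10
j stops at 6 (6), i stops at 0 (10); swap ⇒ 6 11 7 13 5 3 10 14
j stops at 5 (3), i stops at 1 (11); swap ⇒ 6 3 7 13 5 11 10 14
j stops at 4 (5), i stops at 3 (13); swap ⇒ 6 3 7 5 13 11 10 14
j stops at 3, i stops at 4; i≥j ⇒ return 3. A=6 3 7 5 13 11 10 14

3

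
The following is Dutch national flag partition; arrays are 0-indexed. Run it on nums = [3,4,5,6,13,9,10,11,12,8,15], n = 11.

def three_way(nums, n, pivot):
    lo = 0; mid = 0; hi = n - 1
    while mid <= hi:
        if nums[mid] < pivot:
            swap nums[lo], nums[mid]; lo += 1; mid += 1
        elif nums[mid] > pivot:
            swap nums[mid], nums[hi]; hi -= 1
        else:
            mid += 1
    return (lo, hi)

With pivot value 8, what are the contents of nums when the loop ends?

lo=0 mid=0 hi=10
3<8: swap(0,0), lo=1 mid=1 ⇒ [3,4,5,6,13,9,10,11,12,8,15]
4<8: swap(1,1), lo=2 mid=2 ⇒ [3,4,5,6,13,9,10,11,12,8,15]
5<8: swap(2,2), lo=3 mid=3 ⇒ [3,4,5,6,13,9,10,11,12,8,15]
6<8: swap(3,3), lo=4 mid=4 ⇒ [3,4,5,6,13,9,10,11,12,8,15]
13>8: swap(4,10), hi=9 ⇒ [3,4,5,6,15,9,10,11,12,8,13]
15>8: swap(4,9), hi=8 ⇒ [3,4,5,6,8,9,10,11,12,15,13]
8=8: mid=5
9>8: swap(5,8), hi=7 ⇒ [3,4,5,6,8,12,10,11,9,15,13]
12>8: swap(5,7), hi=6 ⇒ [3,4,5,6,8,11,10,12,9,15,13]
11>8: swap(5,6), hi=5 ⇒ [3,4,5,6,8,10,11,12,9,15,13]
10>8: swap(5,5), hi=4 ⇒ [3,4,5,6,8,10,11,12,9,15,13]
done. lo=4 hi=4; nums=[3,4,5,6,8,10,11,12,9,15,13]

[3,4,5,6,8,10,11,12,9,15,13]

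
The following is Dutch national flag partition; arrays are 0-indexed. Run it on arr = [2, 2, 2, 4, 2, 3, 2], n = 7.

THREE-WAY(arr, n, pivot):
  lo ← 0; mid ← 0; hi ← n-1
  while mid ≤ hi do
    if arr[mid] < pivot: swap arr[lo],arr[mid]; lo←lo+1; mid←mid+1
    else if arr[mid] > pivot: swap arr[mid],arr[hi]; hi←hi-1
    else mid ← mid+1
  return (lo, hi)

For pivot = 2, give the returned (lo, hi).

pivot = 2; lo=0, mid=0, hi=6
arr[mid]=2=2: mid=1
arr[mid]=2=2: mid=2
arr[mid]=2=2: mid=3
arr[mid]=4>2: swap arr[3],arr[6]; hi=5 → [2, 2, 2, 2, 2, 3, 4]
arr[mid]=2=2: mid=4
arr[mid]=2=2: mid=5
arr[mid]=3>2: swap arr[5],arr[5]; hi=4 → [2, 2, 2, 2, 2, 3, 4]
end: lo=0, hi=4; arr = [2, 2, 2, 2, 2, 3, 4]

(0, 4)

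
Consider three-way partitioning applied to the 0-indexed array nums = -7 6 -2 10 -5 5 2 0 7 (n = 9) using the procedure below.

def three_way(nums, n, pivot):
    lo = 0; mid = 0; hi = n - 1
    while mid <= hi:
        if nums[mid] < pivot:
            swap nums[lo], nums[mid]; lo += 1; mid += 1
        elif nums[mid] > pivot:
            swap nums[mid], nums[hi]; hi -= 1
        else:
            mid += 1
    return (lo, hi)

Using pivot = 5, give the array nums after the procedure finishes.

-7 0 -2 2 -5 5 10 7 6

pivot = 5; lo=0, mid=0, hi=8
nums[mid]=-7<5: swap nums[0],nums[0]; lo=1,mid=1 → -7 6 -2 10 -5 5 2 0 7
nums[mid]=6>5: swap nums[1],nums[8]; hi=7 → -7 7 -2 10 -5 5 2 0 6
nums[mid]=7>5: swap nums[1],nums[7]; hi=6 → -7 0 -2 10 -5 5 2 7 6
nums[mid]=0<5: swap nums[1],nums[1]; lo=2,mid=2 → -7 0 -2 10 -5 5 2 7 6
nums[mid]=-2<5: swap nums[2],nums[2]; lo=3,mid=3 → -7 0 -2 10 -5 5 2 7 6
nums[mid]=10>5: swap nums[3],nums[6]; hi=5 → -7 0 -2 2 -5 5 10 7 6
nums[mid]=2<5: swap nums[3],nums[3]; lo=4,mid=4 → -7 0 -2 2 -5 5 10 7 6
nums[mid]=-5<5: swap nums[4],nums[4]; lo=5,mid=5 → -7 0 -2 2 -5 5 10 7 6
nums[mid]=5=5: mid=6
end: lo=5, hi=5; nums = -7 0 -2 2 -5 5 10 7 6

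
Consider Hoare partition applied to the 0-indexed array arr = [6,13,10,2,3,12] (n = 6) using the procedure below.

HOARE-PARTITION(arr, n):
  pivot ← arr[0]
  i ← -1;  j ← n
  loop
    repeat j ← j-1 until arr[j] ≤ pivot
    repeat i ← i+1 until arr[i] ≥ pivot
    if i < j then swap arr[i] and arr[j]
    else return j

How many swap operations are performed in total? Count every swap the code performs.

2

pivot=6
j stops at 4 (3), i stops at 0 (6); swap ⇒ [3,13,10,2,6,12]
j stops at 3 (2), i stops at 1 (13); swap ⇒ [3,2,10,13,6,12]
j stops at 1, i stops at 2; i≥j ⇒ return 1. arr=[3,2,10,13,6,12]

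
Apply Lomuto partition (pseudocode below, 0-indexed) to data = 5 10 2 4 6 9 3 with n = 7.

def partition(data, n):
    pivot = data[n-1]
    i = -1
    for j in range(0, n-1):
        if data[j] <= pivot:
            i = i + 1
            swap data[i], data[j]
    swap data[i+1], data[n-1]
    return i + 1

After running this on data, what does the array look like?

2 3 5 4 6 9 10

pivot=3, i=-1
j=0: 5>3, skip
j=1: 10>3, skip
j=2: 2≤3, i=0, swap(0,2) ⇒ 2 10 5 4 6 9 3
j=3: 4>3, skip
j=4: 6>3, skip
j=5: 9>3, skip
swap(1,6) ⇒ 2 3 5 4 6 9 10; return 1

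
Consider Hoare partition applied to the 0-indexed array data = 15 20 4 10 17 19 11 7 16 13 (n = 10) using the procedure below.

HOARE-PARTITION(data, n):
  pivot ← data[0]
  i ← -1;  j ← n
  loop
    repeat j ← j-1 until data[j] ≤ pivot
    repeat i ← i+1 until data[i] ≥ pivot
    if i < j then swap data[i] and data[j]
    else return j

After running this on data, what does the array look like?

13 7 4 10 11 19 17 20 16 15

pivot = data[0] = 15; i = -1, j = 10
j→9 (data[9]=13≤15), i→0 (data[0]=15≥15); i<j, swap → 13 20 4 10 17 19 11 7 16 15
j→7 (data[7]=7≤15), i→1 (data[1]=20≥15); i<j, swap → 13 7 4 10 17 19 11 20 16 15
j→6 (data[6]=11≤15), i→4 (data[4]=17≥15); i<j, swap → 13 7 4 10 11 19 17 20 16 15
j→4, i→5; i≥j, return j=4. data = 13 7 4 10 11 19 17 20 16 15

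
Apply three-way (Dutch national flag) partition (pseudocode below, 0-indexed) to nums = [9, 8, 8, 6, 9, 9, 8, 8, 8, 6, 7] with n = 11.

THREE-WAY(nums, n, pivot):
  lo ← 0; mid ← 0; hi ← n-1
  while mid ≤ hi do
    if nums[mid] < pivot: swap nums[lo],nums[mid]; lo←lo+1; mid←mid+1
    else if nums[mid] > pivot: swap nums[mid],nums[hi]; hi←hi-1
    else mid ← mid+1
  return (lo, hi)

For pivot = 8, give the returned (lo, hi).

(3, 7)

pivot = 8; lo=0, mid=0, hi=10
nums[mid]=9>8: swap nums[0],nums[10]; hi=9 → [7, 8, 8, 6, 9, 9, 8, 8, 8, 6, 9]
nums[mid]=7<8: swap nums[0],nums[0]; lo=1,mid=1 → [7, 8, 8, 6, 9, 9, 8, 8, 8, 6, 9]
nums[mid]=8=8: mid=2
nums[mid]=8=8: mid=3
nums[mid]=6<8: swap nums[1],nums[3]; lo=2,mid=4 → [7, 6, 8, 8, 9, 9, 8, 8, 8, 6, 9]
nums[mid]=9>8: swap nums[4],nums[9]; hi=8 → [7, 6, 8, 8, 6, 9, 8, 8, 8, 9, 9]
nums[mid]=6<8: swap nums[2],nums[4]; lo=3,mid=5 → [7, 6, 6, 8, 8, 9, 8, 8, 8, 9, 9]
nums[mid]=9>8: swap nums[5],nums[8]; hi=7 → [7, 6, 6, 8, 8, 8, 8, 8, 9, 9, 9]
nums[mid]=8=8: mid=6
nums[mid]=8=8: mid=7
nums[mid]=8=8: mid=8
end: lo=3, hi=7; nums = [7, 6, 6, 8, 8, 8, 8, 8, 9, 9, 9]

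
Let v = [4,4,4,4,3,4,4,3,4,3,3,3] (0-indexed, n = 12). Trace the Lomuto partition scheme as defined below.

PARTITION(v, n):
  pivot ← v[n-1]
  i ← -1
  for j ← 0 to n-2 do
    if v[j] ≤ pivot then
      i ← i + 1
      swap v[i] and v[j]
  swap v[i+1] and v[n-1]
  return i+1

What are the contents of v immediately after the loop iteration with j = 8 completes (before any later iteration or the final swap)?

pivot=3, i=-1
j=0: 4>3, skip
j=1: 4>3, skip
j=2: 4>3, skip
j=3: 4>3, skip
j=4: 3≤3, i=0, swap(0,4) ⇒ [3,4,4,4,4,4,4,3,4,3,3,3]
j=5: 4>3, skip
j=6: 4>3, skip
j=7: 3≤3, i=1, swap(1,7) ⇒ [3,3,4,4,4,4,4,4,4,3,3,3]
j=8: 4>3, skip
(after j=8) v = [3,3,4,4,4,4,4,4,4,3,3,3]

[3,3,4,4,4,4,4,4,4,3,3,3]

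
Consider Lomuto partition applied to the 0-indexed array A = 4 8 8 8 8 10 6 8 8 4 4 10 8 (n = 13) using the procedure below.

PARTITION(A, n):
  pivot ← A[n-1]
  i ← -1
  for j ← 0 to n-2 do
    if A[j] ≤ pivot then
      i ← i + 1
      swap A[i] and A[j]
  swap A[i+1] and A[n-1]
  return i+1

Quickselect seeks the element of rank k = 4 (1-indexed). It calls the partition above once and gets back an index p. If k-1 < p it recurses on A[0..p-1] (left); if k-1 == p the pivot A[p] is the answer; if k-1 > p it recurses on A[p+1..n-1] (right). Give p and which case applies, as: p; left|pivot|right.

10; left

pivot=8, i=-1
j=0: 4≤8, i=0, swap(0,0) ⇒ 4 8 8 8 8 10 6 8 8 4 4 10 8
j=1: 8≤8, i=1, swap(1,1) ⇒ 4 8 8 8 8 10 6 8 8 4 4 10 8
j=2: 8≤8, i=2, swap(2,2) ⇒ 4 8 8 8 8 10 6 8 8 4 4 10 8
j=3: 8≤8, i=3, swap(3,3) ⇒ 4 8 8 8 8 10 6 8 8 4 4 10 8
j=4: 8≤8, i=4, swap(4,4) ⇒ 4 8 8 8 8 10 6 8 8 4 4 10 8
j=5: 10>8, skip
j=6: 6≤8, i=5, swap(5,6) ⇒ 4 8 8 8 8 6 10 8 8 4 4 10 8
j=7: 8≤8, i=6, swap(6,7) ⇒ 4 8 8 8 8 6 8 10 8 4 4 10 8
j=8: 8≤8, i=7, swap(7,8) ⇒ 4 8 8 8 8 6 8 8 10 4 4 10 8
j=9: 4≤8, i=8, swap(8,9) ⇒ 4 8 8 8 8 6 8 8 4 10 4 10 8
j=10: 4≤8, i=9, swap(9,10) ⇒ 4 8 8 8 8 6 8 8 4 4 10 10 8
j=11: 10>8, skip
swap(10,12) ⇒ 4 8 8 8 8 6 8 8 4 4 8 10 10; return 10
p = 10; k-1 = 3 < 10 ⇒ left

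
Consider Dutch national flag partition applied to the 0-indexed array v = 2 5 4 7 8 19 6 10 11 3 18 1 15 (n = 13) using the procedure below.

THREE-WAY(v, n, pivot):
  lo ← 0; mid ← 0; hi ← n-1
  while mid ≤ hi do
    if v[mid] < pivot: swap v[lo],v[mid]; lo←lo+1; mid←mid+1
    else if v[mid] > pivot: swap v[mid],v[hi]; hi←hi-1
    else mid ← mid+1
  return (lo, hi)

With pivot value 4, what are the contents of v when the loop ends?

pivot = 4; lo=0, mid=0, hi=12
v[mid]=2<4: swap v[0],v[0]; lo=1,mid=1 → 2 5 4 7 8 19 6 10 11 3 18 1 15
v[mid]=5>4: swap v[1],v[12]; hi=11 → 2 15 4 7 8 19 6 10 11 3 18 1 5
v[mid]=15>4: swap v[1],v[11]; hi=10 → 2 1 4 7 8 19 6 10 11 3 18 15 5
v[mid]=1<4: swap v[1],v[1]; lo=2,mid=2 → 2 1 4 7 8 19 6 10 11 3 18 15 5
v[mid]=4=4: mid=3
v[mid]=7>4: swap v[3],v[10]; hi=9 → 2 1 4 18 8 19 6 10 11 3 7 15 5
v[mid]=18>4: swap v[3],v[9]; hi=8 → 2 1 4 3 8 19 6 10 11 18 7 15 5
v[mid]=3<4: swap v[2],v[3]; lo=3,mid=4 → 2 1 3 4 8 19 6 10 11 18 7 15 5
v[mid]=8>4: swap v[4],v[8]; hi=7 → 2 1 3 4 11 19 6 10 8 18 7 15 5
v[mid]=11>4: swap v[4],v[7]; hi=6 → 2 1 3 4 10 19 6 11 8 18 7 15 5
v[mid]=10>4: swap v[4],v[6]; hi=5 → 2 1 3 4 6 19 10 11 8 18 7 15 5
v[mid]=6>4: swap v[4],v[5]; hi=4 → 2 1 3 4 19 6 10 11 8 18 7 15 5
v[mid]=19>4: swap v[4],v[4]; hi=3 → 2 1 3 4 19 6 10 11 8 18 7 15 5
end: lo=3, hi=3; v = 2 1 3 4 19 6 10 11 8 18 7 15 5

2 1 3 4 19 6 10 11 8 18 7 15 5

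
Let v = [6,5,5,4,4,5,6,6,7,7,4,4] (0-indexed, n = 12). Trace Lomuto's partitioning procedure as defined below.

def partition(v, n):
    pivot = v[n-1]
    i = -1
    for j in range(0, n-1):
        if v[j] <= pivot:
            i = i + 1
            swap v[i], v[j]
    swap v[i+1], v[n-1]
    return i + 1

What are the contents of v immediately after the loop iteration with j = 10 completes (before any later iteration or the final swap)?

pivot = v[11] = 4; i = -1
j=0: v[0]=6 > 4 → no swap
j=1: v[1]=5 > 4 → no swap
j=2: v[2]=5 > 4 → no swap
j=3: v[3]=4 ≤ 4 → i=0, swap v[0],v[3] → [4,5,5,6,4,5,6,6,7,7,4,4]
j=4: v[4]=4 ≤ 4 → i=1, swap v[1],v[4] → [4,4,5,6,5,5,6,6,7,7,4,4]
j=5: v[5]=5 > 4 → no swap
j=6: v[6]=6 > 4 → no swap
j=7: v[7]=6 > 4 → no swap
j=8: v[8]=7 > 4 → no swap
j=9: v[9]=7 > 4 → no swap
j=10: v[10]=4 ≤ 4 → i=2, swap v[2],v[10] → [4,4,4,6,5,5,6,6,7,7,5,4]
(after j=10) v = [4,4,4,6,5,5,6,6,7,7,5,4]

[4,4,4,6,5,5,6,6,7,7,5,4]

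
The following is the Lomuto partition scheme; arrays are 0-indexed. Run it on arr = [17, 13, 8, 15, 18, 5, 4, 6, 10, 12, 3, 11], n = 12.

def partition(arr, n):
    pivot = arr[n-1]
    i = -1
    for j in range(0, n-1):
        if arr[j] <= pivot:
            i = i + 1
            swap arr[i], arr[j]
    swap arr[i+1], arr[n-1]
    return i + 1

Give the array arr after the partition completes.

[8, 5, 4, 6, 10, 3, 11, 15, 18, 12, 13, 17]

pivot=11, i=-1
j=0: 17>11, skip
j=1: 13>11, skip
j=2: 8≤11, i=0, swap(0,2) ⇒ [8, 13, 17, 15, 18, 5, 4, 6, 10, 12, 3, 11]
j=3: 15>11, skip
j=4: 18>11, skip
j=5: 5≤11, i=1, swap(1,5) ⇒ [8, 5, 17, 15, 18, 13, 4, 6, 10, 12, 3, 11]
j=6: 4≤11, i=2, swap(2,6) ⇒ [8, 5, 4, 15, 18, 13, 17, 6, 10, 12, 3, 11]
j=7: 6≤11, i=3, swap(3,7) ⇒ [8, 5, 4, 6, 18, 13, 17, 15, 10, 12, 3, 11]
j=8: 10≤11, i=4, swap(4,8) ⇒ [8, 5, 4, 6, 10, 13, 17, 15, 18, 12, 3, 11]
j=9: 12>11, skip
j=10: 3≤11, i=5, swap(5,10) ⇒ [8, 5, 4, 6, 10, 3, 17, 15, 18, 12, 13, 11]
swap(6,11) ⇒ [8, 5, 4, 6, 10, 3, 11, 15, 18, 12, 13, 17]; return 6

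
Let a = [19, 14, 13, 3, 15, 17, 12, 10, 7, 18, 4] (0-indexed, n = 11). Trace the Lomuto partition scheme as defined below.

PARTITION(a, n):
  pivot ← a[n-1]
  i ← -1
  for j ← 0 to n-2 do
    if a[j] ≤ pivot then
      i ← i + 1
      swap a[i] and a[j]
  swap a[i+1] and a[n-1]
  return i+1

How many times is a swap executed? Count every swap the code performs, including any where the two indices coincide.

2

pivot = a[10] = 4; i = -1
j=0: a[0]=19 > 4 → no swap
j=1: a[1]=14 > 4 → no swap
j=2: a[2]=13 > 4 → no swap
j=3: a[3]=3 ≤ 4 → i=0, swap a[0],a[3] → [3, 14, 13, 19, 15, 17, 12, 10, 7, 18, 4]
j=4: a[4]=15 > 4 → no swap
j=5: a[5]=17 > 4 → no swap
j=6: a[6]=12 > 4 → no swap
j=7: a[7]=10 > 4 → no swap
j=8: a[8]=7 > 4 → no swap
j=9: a[9]=18 > 4 → no swap
final swap a[1],a[10] → [3, 4, 13, 19, 15, 17, 12, 10, 7, 18, 14]; return 1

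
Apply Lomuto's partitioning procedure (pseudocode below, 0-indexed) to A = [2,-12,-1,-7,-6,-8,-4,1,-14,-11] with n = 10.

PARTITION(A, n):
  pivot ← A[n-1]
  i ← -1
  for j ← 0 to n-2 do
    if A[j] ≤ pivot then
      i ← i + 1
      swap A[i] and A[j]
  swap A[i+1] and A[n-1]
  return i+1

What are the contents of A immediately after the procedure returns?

[-12,-14,-11,-7,-6,-8,-4,1,2,-1]

pivot = A[9] = -11; i = -1
j=0: A[0]=2 > -11 → no swap
j=1: A[1]=-12 ≤ -11 → i=0, swap A[0],A[1] → [-12,2,-1,-7,-6,-8,-4,1,-14,-11]
j=2: A[2]=-1 > -11 → no swap
j=3: A[3]=-7 > -11 → no swap
j=4: A[4]=-6 > -11 → no swap
j=5: A[5]=-8 > -11 → no swap
j=6: A[6]=-4 > -11 → no swap
j=7: A[7]=1 > -11 → no swap
j=8: A[8]=-14 ≤ -11 → i=1, swap A[1],A[8] → [-12,-14,-1,-7,-6,-8,-4,1,2,-11]
final swap A[2],A[9] → [-12,-14,-11,-7,-6,-8,-4,1,2,-1]; return 2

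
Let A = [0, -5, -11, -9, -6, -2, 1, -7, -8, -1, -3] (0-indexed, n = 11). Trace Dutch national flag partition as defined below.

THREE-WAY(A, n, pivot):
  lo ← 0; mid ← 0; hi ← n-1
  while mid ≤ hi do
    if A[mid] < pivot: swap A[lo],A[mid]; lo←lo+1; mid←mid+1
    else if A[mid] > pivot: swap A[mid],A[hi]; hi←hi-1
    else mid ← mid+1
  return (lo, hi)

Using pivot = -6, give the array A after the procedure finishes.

pivot = -6; lo=0, mid=0, hi=10
A[mid]=0>-6: swap A[0],A[10]; hi=9 → [-3, -5, -11, -9, -6, -2, 1, -7, -8, -1, 0]
A[mid]=-3>-6: swap A[0],A[9]; hi=8 → [-1, -5, -11, -9, -6, -2, 1, -7, -8, -3, 0]
A[mid]=-1>-6: swap A[0],A[8]; hi=7 → [-8, -5, -11, -9, -6, -2, 1, -7, -1, -3, 0]
A[mid]=-8<-6: swap A[0],A[0]; lo=1,mid=1 → [-8, -5, -11, -9, -6, -2, 1, -7, -1, -3, 0]
A[mid]=-5>-6: swap A[1],A[7]; hi=6 → [-8, -7, -11, -9, -6, -2, 1, -5, -1, -3, 0]
A[mid]=-7<-6: swap A[1],A[1]; lo=2,mid=2 → [-8, -7, -11, -9, -6, -2, 1, -5, -1, -3, 0]
A[mid]=-11<-6: swap A[2],A[2]; lo=3,mid=3 → [-8, -7, -11, -9, -6, -2, 1, -5, -1, -3, 0]
A[mid]=-9<-6: swap A[3],A[3]; lo=4,mid=4 → [-8, -7, -11, -9, -6, -2, 1, -5, -1, -3, 0]
A[mid]=-6=-6: mid=5
A[mid]=-2>-6: swap A[5],A[6]; hi=5 → [-8, -7, -11, -9, -6, 1, -2, -5, -1, -3, 0]
A[mid]=1>-6: swap A[5],A[5]; hi=4 → [-8, -7, -11, -9, -6, 1, -2, -5, -1, -3, 0]
end: lo=4, hi=4; A = [-8, -7, -11, -9, -6, 1, -2, -5, -1, -3, 0]

[-8, -7, -11, -9, -6, 1, -2, -5, -1, -3, 0]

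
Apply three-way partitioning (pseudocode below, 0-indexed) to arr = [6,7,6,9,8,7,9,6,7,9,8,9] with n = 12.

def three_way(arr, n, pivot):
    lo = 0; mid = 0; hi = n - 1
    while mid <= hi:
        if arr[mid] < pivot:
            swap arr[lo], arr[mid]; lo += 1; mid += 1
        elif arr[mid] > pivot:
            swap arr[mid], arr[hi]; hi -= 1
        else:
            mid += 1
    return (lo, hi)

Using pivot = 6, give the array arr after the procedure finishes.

[6,6,6,8,7,9,9,7,9,8,9,7]

lo=0 mid=0 hi=11
6=6: mid=1
7>6: swap(1,11), hi=10 ⇒ [6,9,6,9,8,7,9,6,7,9,8,7]
9>6: swap(1,10), hi=9 ⇒ [6,8,6,9,8,7,9,6,7,9,9,7]
8>6: swap(1,9), hi=8 ⇒ [6,9,6,9,8,7,9,6,7,8,9,7]
9>6: swap(1,8), hi=7 ⇒ [6,7,6,9,8,7,9,6,9,8,9,7]
7>6: swap(1,7), hi=6 ⇒ [6,6,6,9,8,7,9,7,9,8,9,7]
6=6: mid=2
6=6: mid=3
9>6: swap(3,6), hi=5 ⇒ [6,6,6,9,8,7,9,7,9,8,9,7]
9>6: swap(3,5), hi=4 ⇒ [6,6,6,7,8,9,9,7,9,8,9,7]
7>6: swap(3,4), hi=3 ⇒ [6,6,6,8,7,9,9,7,9,8,9,7]
8>6: swap(3,3), hi=2 ⇒ [6,6,6,8,7,9,9,7,9,8,9,7]
done. lo=0 hi=2; arr=[6,6,6,8,7,9,9,7,9,8,9,7]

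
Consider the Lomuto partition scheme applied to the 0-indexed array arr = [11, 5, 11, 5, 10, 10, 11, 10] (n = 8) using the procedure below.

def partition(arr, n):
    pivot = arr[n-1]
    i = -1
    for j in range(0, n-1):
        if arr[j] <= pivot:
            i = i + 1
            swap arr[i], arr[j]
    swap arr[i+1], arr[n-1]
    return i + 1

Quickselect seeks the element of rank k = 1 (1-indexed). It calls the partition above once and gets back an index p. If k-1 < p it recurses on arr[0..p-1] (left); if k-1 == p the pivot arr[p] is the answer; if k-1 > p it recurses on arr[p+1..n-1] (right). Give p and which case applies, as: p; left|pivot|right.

4; left

pivot = arr[7] = 10; i = -1
j=0: arr[0]=11 > 10 → no swap
j=1: arr[1]=5 ≤ 10 → i=0, swap arr[0],arr[1] → [5, 11, 11, 5, 10, 10, 11, 10]
j=2: arr[2]=11 > 10 → no swap
j=3: arr[3]=5 ≤ 10 → i=1, swap arr[1],arr[3] → [5, 5, 11, 11, 10, 10, 11, 10]
j=4: arr[4]=10 ≤ 10 → i=2, swap arr[2],arr[4] → [5, 5, 10, 11, 11, 10, 11, 10]
j=5: arr[5]=10 ≤ 10 → i=3, swap arr[3],arr[5] → [5, 5, 10, 10, 11, 11, 11, 10]
j=6: arr[6]=11 > 10 → no swap
final swap arr[4],arr[7] → [5, 5, 10, 10, 10, 11, 11, 11]; return 4
p = 4; k-1 = 0 < 4 ⇒ left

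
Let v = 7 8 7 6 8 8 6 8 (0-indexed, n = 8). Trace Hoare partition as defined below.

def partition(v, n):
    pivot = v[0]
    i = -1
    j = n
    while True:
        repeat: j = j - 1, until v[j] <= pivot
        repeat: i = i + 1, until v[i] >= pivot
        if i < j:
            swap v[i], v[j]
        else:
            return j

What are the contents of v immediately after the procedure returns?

pivot = v[0] = 7; i = -1, j = 8
j→6 (v[6]=6≤7), i→0 (v[0]=7≥7); i<j, swap → 6 8 7 6 8 8 7 8
j→3 (v[3]=6≤7), i→1 (v[1]=8≥7); i<j, swap → 6 6 7 8 8 8 7 8
j→2, i→2; i≥j, return j=2. v = 6 6 7 8 8 8 7 8

6 6 7 8 8 8 7 8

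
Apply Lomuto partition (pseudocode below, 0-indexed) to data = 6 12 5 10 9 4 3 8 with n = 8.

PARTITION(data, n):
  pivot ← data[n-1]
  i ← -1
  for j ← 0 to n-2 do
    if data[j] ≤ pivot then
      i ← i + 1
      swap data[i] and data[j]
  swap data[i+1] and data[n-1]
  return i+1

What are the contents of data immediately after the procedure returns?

6 5 4 3 8 12 10 9

pivot = data[7] = 8; i = -1
j=0: data[0]=6 ≤ 8 → i=0, swap data[0],data[0] (no change) → 6 12 5 10 9 4 3 8
j=1: data[1]=12 > 8 → no swap
j=2: data[2]=5 ≤ 8 → i=1, swap data[1],data[2] → 6 5 12 10 9 4 3 8
j=3: data[3]=10 > 8 → no swap
j=4: data[4]=9 > 8 → no swap
j=5: data[5]=4 ≤ 8 → i=2, swap data[2],data[5] → 6 5 4 10 9 12 3 8
j=6: data[6]=3 ≤ 8 → i=3, swap data[3],data[6] → 6 5 4 3 9 12 10 8
final swap data[4],data[7] → 6 5 4 3 8 12 10 9; return 4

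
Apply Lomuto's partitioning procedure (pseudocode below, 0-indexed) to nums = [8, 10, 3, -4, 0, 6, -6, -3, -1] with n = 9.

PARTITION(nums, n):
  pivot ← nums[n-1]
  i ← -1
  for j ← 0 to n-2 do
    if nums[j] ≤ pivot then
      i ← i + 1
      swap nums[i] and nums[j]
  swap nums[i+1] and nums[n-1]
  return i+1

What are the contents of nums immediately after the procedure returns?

pivot = nums[8] = -1; i = -1
j=0: nums[0]=8 > -1 → no swap
j=1: nums[1]=10 > -1 → no swap
j=2: nums[2]=3 > -1 → no swap
j=3: nums[3]=-4 ≤ -1 → i=0, swap nums[0],nums[3] → [-4, 10, 3, 8, 0, 6, -6, -3, -1]
j=4: nums[4]=0 > -1 → no swap
j=5: nums[5]=6 > -1 → no swap
j=6: nums[6]=-6 ≤ -1 → i=1, swap nums[1],nums[6] → [-4, -6, 3, 8, 0, 6, 10, -3, -1]
j=7: nums[7]=-3 ≤ -1 → i=2, swap nums[2],nums[7] → [-4, -6, -3, 8, 0, 6, 10, 3, -1]
final swap nums[3],nums[8] → [-4, -6, -3, -1, 0, 6, 10, 3, 8]; return 3

[-4, -6, -3, -1, 0, 6, 10, 3, 8]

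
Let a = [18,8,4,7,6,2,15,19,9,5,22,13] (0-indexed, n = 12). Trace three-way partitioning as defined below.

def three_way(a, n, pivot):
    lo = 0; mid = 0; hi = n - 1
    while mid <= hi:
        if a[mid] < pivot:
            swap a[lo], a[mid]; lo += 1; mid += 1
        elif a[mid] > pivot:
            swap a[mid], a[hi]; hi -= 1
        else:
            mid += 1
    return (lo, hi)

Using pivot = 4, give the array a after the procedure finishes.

[2,4,7,6,8,15,19,9,5,22,13,18]

pivot = 4; lo=0, mid=0, hi=11
a[mid]=18>4: swap a[0],a[11]; hi=10 → [13,8,4,7,6,2,15,19,9,5,22,18]
a[mid]=13>4: swap a[0],a[10]; hi=9 → [22,8,4,7,6,2,15,19,9,5,13,18]
a[mid]=22>4: swap a[0],a[9]; hi=8 → [5,8,4,7,6,2,15,19,9,22,13,18]
a[mid]=5>4: swap a[0],a[8]; hi=7 → [9,8,4,7,6,2,15,19,5,22,13,18]
a[mid]=9>4: swap a[0],a[7]; hi=6 → [19,8,4,7,6,2,15,9,5,22,13,18]
a[mid]=19>4: swap a[0],a[6]; hi=5 → [15,8,4,7,6,2,19,9,5,22,13,18]
a[mid]=15>4: swap a[0],a[5]; hi=4 → [2,8,4,7,6,15,19,9,5,22,13,18]
a[mid]=2<4: swap a[0],a[0]; lo=1,mid=1 → [2,8,4,7,6,15,19,9,5,22,13,18]
a[mid]=8>4: swap a[1],a[4]; hi=3 → [2,6,4,7,8,15,19,9,5,22,13,18]
a[mid]=6>4: swap a[1],a[3]; hi=2 → [2,7,4,6,8,15,19,9,5,22,13,18]
a[mid]=7>4: swap a[1],a[2]; hi=1 → [2,4,7,6,8,15,19,9,5,22,13,18]
a[mid]=4=4: mid=2
end: lo=1, hi=1; a = [2,4,7,6,8,15,19,9,5,22,13,18]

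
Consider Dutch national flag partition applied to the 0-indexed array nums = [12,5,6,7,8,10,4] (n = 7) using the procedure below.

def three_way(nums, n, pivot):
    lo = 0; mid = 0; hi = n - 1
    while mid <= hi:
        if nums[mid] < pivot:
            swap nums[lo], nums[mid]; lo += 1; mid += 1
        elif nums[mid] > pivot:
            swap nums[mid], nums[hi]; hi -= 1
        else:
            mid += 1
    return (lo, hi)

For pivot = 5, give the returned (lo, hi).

(1, 1)

pivot = 5; lo=0, mid=0, hi=6
nums[mid]=12>5: swap nums[0],nums[6]; hi=5 → [4,5,6,7,8,10,12]
nums[mid]=4<5: swap nums[0],nums[0]; lo=1,mid=1 → [4,5,6,7,8,10,12]
nums[mid]=5=5: mid=2
nums[mid]=6>5: swap nums[2],nums[5]; hi=4 → [4,5,10,7,8,6,12]
nums[mid]=10>5: swap nums[2],nums[4]; hi=3 → [4,5,8,7,10,6,12]
nums[mid]=8>5: swap nums[2],nums[3]; hi=2 → [4,5,7,8,10,6,12]
nums[mid]=7>5: swap nums[2],nums[2]; hi=1 → [4,5,7,8,10,6,12]
end: lo=1, hi=1; nums = [4,5,7,8,10,6,12]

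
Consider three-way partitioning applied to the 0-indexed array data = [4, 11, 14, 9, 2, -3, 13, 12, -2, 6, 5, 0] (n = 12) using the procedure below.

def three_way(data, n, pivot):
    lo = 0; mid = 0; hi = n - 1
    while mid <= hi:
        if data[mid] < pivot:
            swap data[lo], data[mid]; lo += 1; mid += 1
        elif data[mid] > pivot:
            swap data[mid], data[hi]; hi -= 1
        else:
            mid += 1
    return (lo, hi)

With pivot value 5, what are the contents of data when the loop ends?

lo=0 mid=0 hi=11
4<5: swap(0,0), lo=1 mid=1 ⇒ [4, 11, 14, 9, 2, -3, 13, 12, -2, 6, 5, 0]
11>5: swap(1,11), hi=10 ⇒ [4, 0, 14, 9, 2, -3, 13, 12, -2, 6, 5, 11]
0<5: swap(1,1), lo=2 mid=2 ⇒ [4, 0, 14, 9, 2, -3, 13, 12, -2, 6, 5, 11]
14>5: swap(2,10), hi=9 ⇒ [4, 0, 5, 9, 2, -3, 13, 12, -2, 6, 14, 11]
5=5: mid=3
9>5: swap(3,9), hi=8 ⇒ [4, 0, 5, 6, 2, -3, 13, 12, -2, 9, 14, 11]
6>5: swap(3,8), hi=7 ⇒ [4, 0, 5, -2, 2, -3, 13, 12, 6, 9, 14, 11]
-2<5: swap(2,3), lo=3 mid=4 ⇒ [4, 0, -2, 5, 2, -3, 13, 12, 6, 9, 14, 11]
2<5: swap(3,4), lo=4 mid=5 ⇒ [4, 0, -2, 2, 5, -3, 13, 12, 6, 9, 14, 11]
-3<5: swap(4,5), lo=5 mid=6 ⇒ [4, 0, -2, 2, -3, 5, 13, 12, 6, 9, 14, 11]
13>5: swap(6,7), hi=6 ⇒ [4, 0, -2, 2, -3, 5, 12, 13, 6, 9, 14, 11]
12>5: swap(6,6), hi=5 ⇒ [4, 0, -2, 2, -3, 5, 12, 13, 6, 9, 14, 11]
done. lo=5 hi=5; data=[4, 0, -2, 2, -3, 5, 12, 13, 6, 9, 14, 11]

[4, 0, -2, 2, -3, 5, 12, 13, 6, 9, 14, 11]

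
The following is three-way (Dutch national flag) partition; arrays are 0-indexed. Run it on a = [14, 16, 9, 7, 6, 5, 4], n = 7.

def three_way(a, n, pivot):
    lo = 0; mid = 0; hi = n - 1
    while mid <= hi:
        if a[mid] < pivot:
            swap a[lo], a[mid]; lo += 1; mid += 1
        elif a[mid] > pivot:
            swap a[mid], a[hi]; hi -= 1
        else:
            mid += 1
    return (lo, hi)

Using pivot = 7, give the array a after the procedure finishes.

[4, 5, 6, 7, 9, 16, 14]

lo=0 mid=0 hi=6
14>7: swap(0,6), hi=5 ⇒ [4, 16, 9, 7, 6, 5, 14]
4<7: swap(0,0), lo=1 mid=1 ⇒ [4, 16, 9, 7, 6, 5, 14]
16>7: swap(1,5), hi=4 ⇒ [4, 5, 9, 7, 6, 16, 14]
5<7: swap(1,1), lo=2 mid=2 ⇒ [4, 5, 9, 7, 6, 16, 14]
9>7: swap(2,4), hi=3 ⇒ [4, 5, 6, 7, 9, 16, 14]
6<7: swap(2,2), lo=3 mid=3 ⇒ [4, 5, 6, 7, 9, 16, 14]
7=7: mid=4
done. lo=3 hi=3; a=[4, 5, 6, 7, 9, 16, 14]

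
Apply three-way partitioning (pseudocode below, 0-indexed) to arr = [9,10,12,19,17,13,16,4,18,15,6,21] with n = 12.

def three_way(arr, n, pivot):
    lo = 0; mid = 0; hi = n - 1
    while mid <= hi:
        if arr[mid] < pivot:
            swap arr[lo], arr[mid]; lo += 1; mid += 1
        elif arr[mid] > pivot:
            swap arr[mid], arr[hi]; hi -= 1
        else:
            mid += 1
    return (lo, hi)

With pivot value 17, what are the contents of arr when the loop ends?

pivot = 17; lo=0, mid=0, hi=11
arr[mid]=9<17: swap arr[0],arr[0]; lo=1,mid=1 → [9,10,12,19,17,13,16,4,18,15,6,21]
arr[mid]=10<17: swap arr[1],arr[1]; lo=2,mid=2 → [9,10,12,19,17,13,16,4,18,15,6,21]
arr[mid]=12<17: swap arr[2],arr[2]; lo=3,mid=3 → [9,10,12,19,17,13,16,4,18,15,6,21]
arr[mid]=19>17: swap arr[3],arr[11]; hi=10 → [9,10,12,21,17,13,16,4,18,15,6,19]
arr[mid]=21>17: swap arr[3],arr[10]; hi=9 → [9,10,12,6,17,13,16,4,18,15,21,19]
arr[mid]=6<17: swap arr[3],arr[3]; lo=4,mid=4 → [9,10,12,6,17,13,16,4,18,15,21,19]
arr[mid]=17=17: mid=5
arr[mid]=13<17: swap arr[4],arr[5]; lo=5,mid=6 → [9,10,12,6,13,17,16,4,18,15,21,19]
arr[mid]=16<17: swap arr[5],arr[6]; lo=6,mid=7 → [9,10,12,6,13,16,17,4,18,15,21,19]
arr[mid]=4<17: swap arr[6],arr[7]; lo=7,mid=8 → [9,10,12,6,13,16,4,17,18,15,21,19]
arr[mid]=18>17: swap arr[8],arr[9]; hi=8 → [9,10,12,6,13,16,4,17,15,18,21,19]
arr[mid]=15<17: swap arr[7],arr[8]; lo=8,mid=9 → [9,10,12,6,13,16,4,15,17,18,21,19]
end: lo=8, hi=8; arr = [9,10,12,6,13,16,4,15,17,18,21,19]

[9,10,12,6,13,16,4,15,17,18,21,19]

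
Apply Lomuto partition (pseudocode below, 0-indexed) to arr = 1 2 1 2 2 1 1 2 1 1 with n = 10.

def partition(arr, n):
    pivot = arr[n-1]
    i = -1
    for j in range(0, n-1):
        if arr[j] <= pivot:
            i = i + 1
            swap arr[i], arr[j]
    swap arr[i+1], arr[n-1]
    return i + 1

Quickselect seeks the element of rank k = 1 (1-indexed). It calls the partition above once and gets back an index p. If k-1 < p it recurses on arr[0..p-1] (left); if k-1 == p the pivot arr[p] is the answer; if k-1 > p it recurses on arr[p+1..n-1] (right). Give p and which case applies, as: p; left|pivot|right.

pivot = arr[9] = 1; i = -1
j=0: arr[0]=1 ≤ 1 → i=0, swap arr[0],arr[0] (no change) → 1 2 1 2 2 1 1 2 1 1
j=1: arr[1]=2 > 1 → no swap
j=2: arr[2]=1 ≤ 1 → i=1, swap arr[1],arr[2] → 1 1 2 2 2 1 1 2 1 1
j=3: arr[3]=2 > 1 → no swap
j=4: arr[4]=2 > 1 → no swap
j=5: arr[5]=1 ≤ 1 → i=2, swap arr[2],arr[5] → 1 1 1 2 2 2 1 2 1 1
j=6: arr[6]=1 ≤ 1 → i=3, swap arr[3],arr[6] → 1 1 1 1 2 2 2 2 1 1
j=7: arr[7]=2 > 1 → no swap
j=8: arr[8]=1 ≤ 1 → i=4, swap arr[4],arr[8] → 1 1 1 1 1 2 2 2 2 1
final swap arr[5],arr[9] → 1 1 1 1 1 1 2 2 2 2; return 5
p = 5; k-1 = 0 < 5 ⇒ left

5; left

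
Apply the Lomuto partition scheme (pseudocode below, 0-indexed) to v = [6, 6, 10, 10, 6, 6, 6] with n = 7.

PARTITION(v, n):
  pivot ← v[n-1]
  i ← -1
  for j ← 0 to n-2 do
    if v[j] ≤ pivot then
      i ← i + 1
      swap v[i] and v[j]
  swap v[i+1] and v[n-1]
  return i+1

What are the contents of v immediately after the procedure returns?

[6, 6, 6, 6, 6, 10, 10]

pivot=6, i=-1
j=0: 6≤6, i=0, swap(0,0) ⇒ [6, 6, 10, 10, 6, 6, 6]
j=1: 6≤6, i=1, swap(1,1) ⇒ [6, 6, 10, 10, 6, 6, 6]
j=2: 10>6, skip
j=3: 10>6, skip
j=4: 6≤6, i=2, swap(2,4) ⇒ [6, 6, 6, 10, 10, 6, 6]
j=5: 6≤6, i=3, swap(3,5) ⇒ [6, 6, 6, 6, 10, 10, 6]
swap(4,6) ⇒ [6, 6, 6, 6, 6, 10, 10]; return 4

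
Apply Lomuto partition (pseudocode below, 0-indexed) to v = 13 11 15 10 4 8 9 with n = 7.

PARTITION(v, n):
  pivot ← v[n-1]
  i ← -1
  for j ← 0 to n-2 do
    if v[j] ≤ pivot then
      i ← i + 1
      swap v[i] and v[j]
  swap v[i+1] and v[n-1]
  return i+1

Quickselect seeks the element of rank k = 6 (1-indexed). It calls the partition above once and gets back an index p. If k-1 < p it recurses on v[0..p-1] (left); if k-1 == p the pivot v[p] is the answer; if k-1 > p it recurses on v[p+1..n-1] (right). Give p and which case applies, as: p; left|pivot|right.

pivot = v[6] = 9; i = -1
j=0: v[0]=13 > 9 → no swap
j=1: v[1]=11 > 9 → no swap
j=2: v[2]=15 > 9 → no swap
j=3: v[3]=10 > 9 → no swap
j=4: v[4]=4 ≤ 9 → i=0, swap v[0],v[4] → 4 11 15 10 13 8 9
j=5: v[5]=8 ≤ 9 → i=1, swap v[1],v[5] → 4 8 15 10 13 11 9
final swap v[2],v[6] → 4 8 9 10 13 11 15; return 2
p = 2; k-1 = 5 > 2 ⇒ right

2; right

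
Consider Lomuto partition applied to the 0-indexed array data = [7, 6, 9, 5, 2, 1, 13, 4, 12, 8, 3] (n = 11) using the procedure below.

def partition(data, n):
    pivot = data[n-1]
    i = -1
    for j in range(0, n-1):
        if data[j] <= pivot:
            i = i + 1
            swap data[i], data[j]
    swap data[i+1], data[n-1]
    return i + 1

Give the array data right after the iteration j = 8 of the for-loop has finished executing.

[2, 1, 9, 5, 7, 6, 13, 4, 12, 8, 3]

pivot=3, i=-1
j=0: 7>3, skip
j=1: 6>3, skip
j=2: 9>3, skip
j=3: 5>3, skip
j=4: 2≤3, i=0, swap(0,4) ⇒ [2, 6, 9, 5, 7, 1, 13, 4, 12, 8, 3]
j=5: 1≤3, i=1, swap(1,5) ⇒ [2, 1, 9, 5, 7, 6, 13, 4, 12, 8, 3]
j=6: 13>3, skip
j=7: 4>3, skip
j=8: 12>3, skip
(after j=8) data = [2, 1, 9, 5, 7, 6, 13, 4, 12, 8, 3]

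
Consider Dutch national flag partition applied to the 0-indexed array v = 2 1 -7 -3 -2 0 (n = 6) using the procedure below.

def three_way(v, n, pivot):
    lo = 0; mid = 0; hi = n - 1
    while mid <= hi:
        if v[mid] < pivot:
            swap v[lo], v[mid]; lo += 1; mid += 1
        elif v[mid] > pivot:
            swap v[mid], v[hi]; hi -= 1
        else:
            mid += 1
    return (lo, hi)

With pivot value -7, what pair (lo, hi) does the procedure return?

(0, 0)

pivot = -7; lo=0, mid=0, hi=5
v[mid]=2>-7: swap v[0],v[5]; hi=4 → 0 1 -7 -3 -2 2
v[mid]=0>-7: swap v[0],v[4]; hi=3 → -2 1 -7 -3 0 2
v[mid]=-2>-7: swap v[0],v[3]; hi=2 → -3 1 -7 -2 0 2
v[mid]=-3>-7: swap v[0],v[2]; hi=1 → -7 1 -3 -2 0 2
v[mid]=-7=-7: mid=1
v[mid]=1>-7: swap v[1],v[1]; hi=0 → -7 1 -3 -2 0 2
end: lo=0, hi=0; v = -7 1 -3 -2 0 2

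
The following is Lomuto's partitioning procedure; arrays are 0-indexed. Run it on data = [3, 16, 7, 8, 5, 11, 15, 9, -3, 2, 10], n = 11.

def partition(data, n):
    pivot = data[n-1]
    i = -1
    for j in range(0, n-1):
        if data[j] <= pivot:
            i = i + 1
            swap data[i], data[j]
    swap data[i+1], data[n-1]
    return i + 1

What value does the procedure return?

pivot = data[10] = 10; i = -1
j=0: data[0]=3 ≤ 10 → i=0, swap data[0],data[0] (no change) → [3, 16, 7, 8, 5, 11, 15, 9, -3, 2, 10]
j=1: data[1]=16 > 10 → no swap
j=2: data[2]=7 ≤ 10 → i=1, swap data[1],data[2] → [3, 7, 16, 8, 5, 11, 15, 9, -3, 2, 10]
j=3: data[3]=8 ≤ 10 → i=2, swap data[2],data[3] → [3, 7, 8, 16, 5, 11, 15, 9, -3, 2, 10]
j=4: data[4]=5 ≤ 10 → i=3, swap data[3],data[4] → [3, 7, 8, 5, 16, 11, 15, 9, -3, 2, 10]
j=5: data[5]=11 > 10 → no swap
j=6: data[6]=15 > 10 → no swap
j=7: data[7]=9 ≤ 10 → i=4, swap data[4],data[7] → [3, 7, 8, 5, 9, 11, 15, 16, -3, 2, 10]
j=8: data[8]=-3 ≤ 10 → i=5, swap data[5],data[8] → [3, 7, 8, 5, 9, -3, 15, 16, 11, 2, 10]
j=9: data[9]=2 ≤ 10 → i=6, swap data[6],data[9] → [3, 7, 8, 5, 9, -3, 2, 16, 11, 15, 10]
final swap data[7],data[10] → [3, 7, 8, 5, 9, -3, 2, 10, 11, 15, 16]; return 7

7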